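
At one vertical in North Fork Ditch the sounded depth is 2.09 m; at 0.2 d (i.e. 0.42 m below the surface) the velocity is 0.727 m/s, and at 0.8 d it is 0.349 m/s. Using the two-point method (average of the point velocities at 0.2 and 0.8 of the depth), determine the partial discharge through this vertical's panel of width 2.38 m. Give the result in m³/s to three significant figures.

2.68 m³/s

v̄ = (0.727 + 0.349) / 2 = 0.5380 m/s
q = v̄ × d × w = 0.5380 × 2.09 × 2.38 = 2.676 m³/s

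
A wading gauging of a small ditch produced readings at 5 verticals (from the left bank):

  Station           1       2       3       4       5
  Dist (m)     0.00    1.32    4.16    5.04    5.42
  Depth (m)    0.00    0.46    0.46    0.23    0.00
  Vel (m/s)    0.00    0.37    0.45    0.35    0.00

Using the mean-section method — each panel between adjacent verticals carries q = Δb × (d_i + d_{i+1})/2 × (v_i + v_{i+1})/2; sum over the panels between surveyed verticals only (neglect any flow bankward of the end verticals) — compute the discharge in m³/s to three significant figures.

Panel 1-2: Δb = 1.32 m, d̄ = (0.00+0.46)/2 = 0.23, v̄ = (0.00+0.37)/2 = 0.185 → q = 1.32×0.23×0.185 = 0.05617 m³/s
Panel 2-3: Δb = 2.84 m, d̄ = (0.46+0.46)/2 = 0.46, v̄ = (0.37+0.45)/2 = 0.41 → q = 2.84×0.46×0.41 = 0.5356 m³/s
Panel 3-4: Δb = 0.88 m, d̄ = (0.46+0.23)/2 = 0.345, v̄ = (0.45+0.35)/2 = 0.4 → q = 0.88×0.345×0.4 = 0.1214 m³/s
Panel 4-5: Δb = 0.38 m, d̄ = (0.23+0.00)/2 = 0.115, v̄ = (0.35+0.00)/2 = 0.175 → q = 0.38×0.115×0.175 = 0.007648 m³/s
Q = Σ q = 0.7209 m³/s

0.721 m³/s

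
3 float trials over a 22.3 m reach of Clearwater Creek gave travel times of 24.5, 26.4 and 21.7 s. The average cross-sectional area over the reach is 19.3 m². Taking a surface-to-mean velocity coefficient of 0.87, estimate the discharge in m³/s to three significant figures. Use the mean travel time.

15.5 m³/s

t̄ = (24.5 + 26.4 + 21.7) / 3 = 24.2 s
v_surface = L / t̄ = 22.3 / 24.2 = 0.9215 m/s
v_mean = 0.87 × 0.9215 = 0.8017 m/s
Q = A × v_mean = 19.3 × 0.8017 = 15.47 m³/s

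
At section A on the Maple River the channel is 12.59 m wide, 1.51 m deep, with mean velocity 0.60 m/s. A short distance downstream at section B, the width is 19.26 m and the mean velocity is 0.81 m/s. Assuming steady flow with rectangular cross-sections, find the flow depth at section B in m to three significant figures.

Q = A₁V₁ = (12.59×1.51) × 0.60 = 11.41 m³/s
d₂ = Q/(b₂ V₂) = 11.41/(19.26×0.81) = 0.7312 m

0.731 m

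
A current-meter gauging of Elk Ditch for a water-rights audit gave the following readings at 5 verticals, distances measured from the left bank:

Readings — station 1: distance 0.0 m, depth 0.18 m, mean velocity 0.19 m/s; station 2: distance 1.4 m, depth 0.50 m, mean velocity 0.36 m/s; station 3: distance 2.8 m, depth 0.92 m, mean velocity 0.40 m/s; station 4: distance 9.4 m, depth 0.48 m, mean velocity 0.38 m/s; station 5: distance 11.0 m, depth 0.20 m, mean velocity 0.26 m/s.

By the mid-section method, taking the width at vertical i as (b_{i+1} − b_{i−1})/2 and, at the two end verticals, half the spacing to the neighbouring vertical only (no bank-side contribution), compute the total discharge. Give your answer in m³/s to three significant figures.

w_1 = (1.4 − 0.0)/2 = 0.7 m; q_1 = 0.19 × 0.18 × 0.7 = 0.02394 m³/s
w_2 = (2.8 − 0.0)/2 = 1.4 m; q_2 = 0.36 × 0.50 × 1.4 = 0.2520 m³/s
w_3 = (9.4 − 1.4)/2 = 4 m; q_3 = 0.40 × 0.92 × 4 = 1.472 m³/s
w_4 = (11.0 − 2.8)/2 = 4.1 m; q_4 = 0.38 × 0.48 × 4.1 = 0.7478 m³/s
w_5 = (11.0 − 9.4)/2 = 0.8 m; q_5 = 0.26 × 0.20 × 0.8 = 0.04160 m³/s
Q = Σ qᵢ = 2.537 m³/s

2.54 m³/s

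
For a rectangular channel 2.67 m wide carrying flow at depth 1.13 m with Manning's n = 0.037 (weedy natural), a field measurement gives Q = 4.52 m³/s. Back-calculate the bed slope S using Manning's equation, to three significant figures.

A = b·y = 2.67 × 1.13 = 3.017 m²
P = b + 2y = 2.67 + 2×1.13 = 4.930 m
R = A/P = 3.017/4.930 = 0.6120 m
S = (Q·n / (1·A·R^(2/3)))² = (4.52×0.037 / (1×3.017×0.7208))² = 0.005913

0.00591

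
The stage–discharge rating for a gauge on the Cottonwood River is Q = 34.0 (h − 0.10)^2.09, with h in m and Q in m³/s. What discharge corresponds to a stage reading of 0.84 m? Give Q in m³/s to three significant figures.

18.1 m³/s

Q = 34.0 × (0.84 − 0.10)^2.09 = 34.0 × 0.74^2.09 = 18.12 m³/s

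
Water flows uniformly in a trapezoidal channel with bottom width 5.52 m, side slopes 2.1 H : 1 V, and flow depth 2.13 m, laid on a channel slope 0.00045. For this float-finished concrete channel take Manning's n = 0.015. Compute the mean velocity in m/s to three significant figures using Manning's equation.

1.75 m/s

A = (b + z·y)·y = (5.52 + 2.1×2.13)×2.13 = 21.29 m²
P = b + 2y√(1+z²) = 5.52 + 2×2.13×√(1+2.1²) = 15.43 m
R = A/P = 21.29/15.43 = 1.380 m
Q = (1/n)·A·R^(2/3)·S^(1/2) = (1/0.015) × 21.29 × 1.380^(2/3) × 0.00045^(1/2) = 37.30 m³/s
V = Q/A = 37.30/21.29 = 1.753 m/s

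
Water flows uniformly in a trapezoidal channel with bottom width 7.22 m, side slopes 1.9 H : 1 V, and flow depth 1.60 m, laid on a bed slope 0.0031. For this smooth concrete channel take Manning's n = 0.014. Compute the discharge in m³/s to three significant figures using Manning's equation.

72.3 m³/s

A = (b + z·y)·y = (7.22 + 1.9×1.60)×1.60 = 16.42 m²
P = b + 2y√(1+z²) = 7.22 + 2×1.60×√(1+1.9²) = 14.09 m
R = A/P = 16.42/14.09 = 1.165 m
Q = (1/n)·A·R^(2/3)·S^(1/2) = (1/0.014) × 16.42 × 1.165^(2/3) × 0.0031^(1/2) = 72.28 m³/s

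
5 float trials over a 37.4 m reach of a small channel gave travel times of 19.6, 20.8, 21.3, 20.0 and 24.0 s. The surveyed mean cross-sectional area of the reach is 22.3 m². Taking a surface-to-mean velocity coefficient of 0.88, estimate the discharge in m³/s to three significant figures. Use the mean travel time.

34.7 m³/s

t̄ = (19.6 + 20.8 + 21.3 + 20.0 + 24.0) / 5 = 21.14 s
v_surface = L / t̄ = 37.4 / 21.14 = 1.769 m/s
v_mean = 0.88 × 1.769 = 1.557 m/s
Q = A × v_mean = 22.3 × 1.557 = 34.72 m³/s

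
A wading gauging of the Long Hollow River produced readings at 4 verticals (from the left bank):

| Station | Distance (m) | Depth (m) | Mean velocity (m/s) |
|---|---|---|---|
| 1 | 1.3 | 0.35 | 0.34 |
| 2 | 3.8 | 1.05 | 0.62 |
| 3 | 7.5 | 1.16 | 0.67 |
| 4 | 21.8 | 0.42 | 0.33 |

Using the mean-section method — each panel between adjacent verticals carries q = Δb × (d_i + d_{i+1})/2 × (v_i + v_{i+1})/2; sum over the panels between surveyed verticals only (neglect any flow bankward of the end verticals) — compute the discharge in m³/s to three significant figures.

9.13 m³/s

Panel 1-2: Δb = 2.5 m, d̄ = (0.35+1.05)/2 = 0.7, v̄ = (0.34+0.62)/2 = 0.48 → q = 2.5×0.7×0.48 = 0.8400 m³/s
Panel 2-3: Δb = 3.7 m, d̄ = (1.05+1.16)/2 = 1.105, v̄ = (0.62+0.67)/2 = 0.645 → q = 3.7×1.105×0.645 = 2.637 m³/s
Panel 3-4: Δb = 14.3 m, d̄ = (1.16+0.42)/2 = 0.79, v̄ = (0.67+0.33)/2 = 0.5 → q = 14.3×0.79×0.5 = 5.649 m³/s
Q = Σ q = 9.126 m³/s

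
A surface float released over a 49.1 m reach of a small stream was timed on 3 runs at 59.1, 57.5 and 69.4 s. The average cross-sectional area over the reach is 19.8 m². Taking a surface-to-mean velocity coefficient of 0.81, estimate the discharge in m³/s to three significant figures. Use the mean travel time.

12.7 m³/s

t̄ = (59.1 + 57.5 + 69.4) / 3 = 62 s
v_surface = L / t̄ = 49.1 / 62 = 0.7919 m/s
v_mean = 0.81 × 0.7919 = 0.6415 m/s
Q = A × v_mean = 19.8 × 0.6415 = 12.70 m³/s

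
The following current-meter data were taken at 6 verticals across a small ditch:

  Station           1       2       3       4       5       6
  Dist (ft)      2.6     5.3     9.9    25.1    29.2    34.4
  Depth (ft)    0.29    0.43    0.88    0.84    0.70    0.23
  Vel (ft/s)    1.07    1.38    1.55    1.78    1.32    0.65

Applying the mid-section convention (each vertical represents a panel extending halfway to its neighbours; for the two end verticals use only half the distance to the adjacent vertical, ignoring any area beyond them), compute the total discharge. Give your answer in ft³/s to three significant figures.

35.2 ft³/s

w_1 = (5.3 − 2.6)/2 = 1.35 ft; q_1 = 1.07 × 0.29 × 1.35 = 0.4189 ft³/s
w_2 = (9.9 − 2.6)/2 = 3.65 ft; q_2 = 1.38 × 0.43 × 3.65 = 2.166 ft³/s
w_3 = (25.1 − 5.3)/2 = 9.9 ft; q_3 = 1.55 × 0.88 × 9.9 = 13.50 ft³/s
w_4 = (29.2 − 9.9)/2 = 9.65 ft; q_4 = 1.78 × 0.84 × 9.65 = 14.43 ft³/s
w_5 = (34.4 − 25.1)/2 = 4.65 ft; q_5 = 1.32 × 0.70 × 4.65 = 4.297 ft³/s
w_6 = (34.4 − 29.2)/2 = 2.6 ft; q_6 = 0.65 × 0.23 × 2.6 = 0.3887 ft³/s
Q = Σ qᵢ = 35.20 ft³/s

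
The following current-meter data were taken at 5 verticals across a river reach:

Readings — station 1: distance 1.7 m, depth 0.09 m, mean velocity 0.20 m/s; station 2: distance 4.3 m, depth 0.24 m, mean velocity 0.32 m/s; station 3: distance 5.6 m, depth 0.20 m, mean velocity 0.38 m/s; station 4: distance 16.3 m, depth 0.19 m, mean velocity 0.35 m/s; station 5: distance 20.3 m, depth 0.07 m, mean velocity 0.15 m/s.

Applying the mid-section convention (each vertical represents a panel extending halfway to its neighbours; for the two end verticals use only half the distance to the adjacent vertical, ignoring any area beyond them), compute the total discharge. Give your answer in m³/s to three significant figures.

1.14 m³/s

w_1 = (4.3 − 1.7)/2 = 1.3 m; q_1 = 0.20 × 0.09 × 1.3 = 0.02340 m³/s
w_2 = (5.6 − 1.7)/2 = 1.95 m; q_2 = 0.32 × 0.24 × 1.95 = 0.1498 m³/s
w_3 = (16.3 − 4.3)/2 = 6 m; q_3 = 0.38 × 0.20 × 6 = 0.4560 m³/s
w_4 = (20.3 − 5.6)/2 = 7.35 m; q_4 = 0.35 × 0.19 × 7.35 = 0.4888 m³/s
w_5 = (20.3 − 16.3)/2 = 2 m; q_5 = 0.15 × 0.07 × 2 = 0.02100 m³/s
Q = Σ qᵢ = 1.139 m³/s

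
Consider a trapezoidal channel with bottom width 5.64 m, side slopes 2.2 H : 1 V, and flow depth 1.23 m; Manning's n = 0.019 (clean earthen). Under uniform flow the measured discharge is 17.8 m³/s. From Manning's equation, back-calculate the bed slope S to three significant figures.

0.00128

A = (b + z·y)·y = (5.64 + 2.2×1.23)×1.23 = 10.27 m²
P = b + 2y√(1+z²) = 5.64 + 2×1.23×√(1+2.2²) = 11.58 m
R = A/P = 10.27/11.58 = 0.8861 m
S = (Q·n / (1·A·R^(2/3)))² = (17.8×0.019 / (1×10.27×0.9226))² = 0.001275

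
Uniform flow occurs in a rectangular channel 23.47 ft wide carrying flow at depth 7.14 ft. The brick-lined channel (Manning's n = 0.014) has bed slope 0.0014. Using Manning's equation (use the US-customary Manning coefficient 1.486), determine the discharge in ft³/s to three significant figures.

1800 ft³/s

A = b·y = 23.47 × 7.14 = 167.6 ft²
P = b + 2y = 23.47 + 2×7.14 = 37.75 ft
R = A/P = 167.6/37.75 = 4.439 ft
Q = (1.486/n)·A·R^(2/3)·S^(1/2) = (1.486/0.014) × 167.6 × 4.439^(2/3) × 0.0014^(1/2) = 1798 ft³/s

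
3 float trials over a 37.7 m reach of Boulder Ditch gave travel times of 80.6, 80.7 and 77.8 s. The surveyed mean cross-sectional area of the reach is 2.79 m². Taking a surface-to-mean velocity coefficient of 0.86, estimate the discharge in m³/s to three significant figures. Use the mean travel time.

1.13 m³/s

t̄ = (80.6 + 80.7 + 77.8) / 3 = 79.7 s
v_surface = L / t̄ = 37.7 / 79.7 = 0.4730 m/s
v_mean = 0.86 × 0.4730 = 0.4068 m/s
Q = A × v_mean = 2.79 × 0.4068 = 1.135 m³/s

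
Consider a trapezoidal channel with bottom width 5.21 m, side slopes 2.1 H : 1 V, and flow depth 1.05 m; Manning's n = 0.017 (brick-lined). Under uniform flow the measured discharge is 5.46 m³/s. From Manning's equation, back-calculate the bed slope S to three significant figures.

0.000201

A = (b + z·y)·y = (5.21 + 2.1×1.05)×1.05 = 7.786 m²
P = b + 2y√(1+z²) = 5.21 + 2×1.05×√(1+2.1²) = 10.09 m
R = A/P = 7.786/10.09 = 0.7713 m
S = (Q·n / (1·A·R^(2/3)))² = (5.46×0.017 / (1×7.786×0.8410))² = 0.0002009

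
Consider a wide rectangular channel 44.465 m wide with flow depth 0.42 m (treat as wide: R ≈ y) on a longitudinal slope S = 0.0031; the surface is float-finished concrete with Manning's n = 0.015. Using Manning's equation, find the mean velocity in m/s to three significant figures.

A = b·y = 44.465 × 0.42 = 18.68 m²
Wide channel: R ≈ y = 0.42 m
Q = (1/n)·A·R^(2/3)·S^(1/2) = (1/0.015) × 18.68 × 0.4200^(2/3) × 0.0031^(1/2) = 38.88 m³/s
V = Q/A = 38.88/18.68 = 2.082 m/s

2.08 m/s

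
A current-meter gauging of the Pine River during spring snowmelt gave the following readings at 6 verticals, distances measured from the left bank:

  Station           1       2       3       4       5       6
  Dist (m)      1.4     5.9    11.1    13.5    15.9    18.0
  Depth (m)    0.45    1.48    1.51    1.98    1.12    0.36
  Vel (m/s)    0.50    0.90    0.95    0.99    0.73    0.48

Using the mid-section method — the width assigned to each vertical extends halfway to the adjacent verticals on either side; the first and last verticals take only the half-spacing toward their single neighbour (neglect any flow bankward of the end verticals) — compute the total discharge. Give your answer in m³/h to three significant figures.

68900 m³/h

w_1 = (5.9 − 1.4)/2 = 2.25 m; q_1 = 0.50 × 0.45 × 2.25 = 0.5063 m³/s
w_2 = (11.1 − 1.4)/2 = 4.85 m; q_2 = 0.90 × 1.48 × 4.85 = 6.460 m³/s
w_3 = (13.5 − 5.9)/2 = 3.8 m; q_3 = 0.95 × 1.51 × 3.8 = 5.451 m³/s
w_4 = (15.9 − 11.1)/2 = 2.4 m; q_4 = 0.99 × 1.98 × 2.4 = 4.704 m³/s
w_5 = (18.0 − 13.5)/2 = 2.25 m; q_5 = 0.73 × 1.12 × 2.25 = 1.840 m³/s
w_6 = (18.0 − 15.9)/2 = 1.05 m; q_6 = 0.48 × 0.36 × 1.05 = 0.1814 m³/s
Q = Σ qᵢ = 19.14 m³/s
= 19.14 × 3600 = 68920 m³/h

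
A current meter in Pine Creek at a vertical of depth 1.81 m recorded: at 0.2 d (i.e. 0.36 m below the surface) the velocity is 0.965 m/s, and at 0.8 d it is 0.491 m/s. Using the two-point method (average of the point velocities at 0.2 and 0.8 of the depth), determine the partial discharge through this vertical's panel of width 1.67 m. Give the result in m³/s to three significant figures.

2.20 m³/s

v̄ = (0.965 + 0.491) / 2 = 0.7280 m/s
q = v̄ × d × w = 0.7280 × 1.81 × 1.67 = 2.201 m³/s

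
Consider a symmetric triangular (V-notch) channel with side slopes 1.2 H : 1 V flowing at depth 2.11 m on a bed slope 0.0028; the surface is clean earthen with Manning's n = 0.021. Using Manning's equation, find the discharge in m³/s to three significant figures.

A = z·y² = 1.2×2.11² = 5.343 m²
P = 2y√(1+z²) = 2×2.11×√(1+1.2²) = 6.592 m
R = A/P = 5.343/6.592 = 0.8105 m
Q = (1/n)·A·R^(2/3)·S^(1/2) = (1/0.021) × 5.343 × 0.8105^(2/3) × 0.0028^(1/2) = 11.70 m³/s

11.7 m³/s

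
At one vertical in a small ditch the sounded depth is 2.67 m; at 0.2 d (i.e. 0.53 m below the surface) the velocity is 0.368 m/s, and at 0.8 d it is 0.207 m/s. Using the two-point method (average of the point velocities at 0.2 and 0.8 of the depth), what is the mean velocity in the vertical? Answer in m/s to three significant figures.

v̄ = (0.368 + 0.207) / 2 = 0.2875 m/s

0.288 m/s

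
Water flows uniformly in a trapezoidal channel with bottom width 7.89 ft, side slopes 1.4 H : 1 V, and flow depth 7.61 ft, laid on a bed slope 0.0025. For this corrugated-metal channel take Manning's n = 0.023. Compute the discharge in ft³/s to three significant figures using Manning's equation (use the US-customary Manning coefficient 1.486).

A = (b + z·y)·y = (7.89 + 1.4×7.61)×7.61 = 141.1 ft²
P = b + 2y√(1+z²) = 7.89 + 2×7.61×√(1+1.4²) = 34.08 ft
R = A/P = 141.1/34.08 = 4.141 ft
Q = (1.486/n)·A·R^(2/3)·S^(1/2) = (1.486/0.023) × 141.1 × 4.141^(2/3) × 0.0025^(1/2) = 1176 ft³/s

1180 ft³/s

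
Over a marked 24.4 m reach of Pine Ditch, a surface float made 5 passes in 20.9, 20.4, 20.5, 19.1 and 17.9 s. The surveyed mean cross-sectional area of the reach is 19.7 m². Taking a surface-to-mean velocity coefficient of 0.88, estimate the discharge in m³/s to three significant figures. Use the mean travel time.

t̄ = (20.9 + 20.4 + 20.5 + 19.1 + 17.9) / 5 = 19.76 s
v_surface = L / t̄ = 24.4 / 19.76 = 1.235 m/s
v_mean = 0.88 × 1.235 = 1.087 m/s
Q = A × v_mean = 19.7 × 1.087 = 21.41 m³/s

21.4 m³/s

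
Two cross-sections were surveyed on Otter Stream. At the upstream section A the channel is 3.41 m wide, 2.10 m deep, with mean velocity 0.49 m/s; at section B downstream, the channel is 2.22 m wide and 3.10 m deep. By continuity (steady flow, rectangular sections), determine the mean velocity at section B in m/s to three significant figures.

0.510 m/s

Q = A₁V₁ = (3.41×2.10) × 0.49 = 3.509 m³/s
A₂ = 2.22 × 3.10 = 6.882 m²
V₂ = Q/A₂ = 3.509/6.882 = 0.5099 m/s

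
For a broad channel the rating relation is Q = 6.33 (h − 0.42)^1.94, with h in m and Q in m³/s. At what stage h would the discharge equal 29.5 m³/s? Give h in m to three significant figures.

h − h₀ = (Q/C)^(1/b) = (29.5/6.33)^(1/1.94) = 2.211 m
h = 0.42 + 2.211 = 2.631 m

2.63 m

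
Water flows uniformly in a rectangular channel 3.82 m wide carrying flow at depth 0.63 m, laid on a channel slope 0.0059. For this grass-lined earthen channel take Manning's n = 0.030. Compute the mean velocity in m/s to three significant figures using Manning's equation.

1.56 m/s

A = b·y = 3.82 × 0.63 = 2.407 m²
P = b + 2y = 3.82 + 2×0.63 = 5.080 m
R = A/P = 2.407/5.080 = 0.4737 m
Q = (1/n)·A·R^(2/3)·S^(1/2) = (1/0.030) × 2.407 × 0.4737^(2/3) × 0.0059^(1/2) = 3.745 m³/s
V = Q/A = 3.745/2.407 = 1.556 m/s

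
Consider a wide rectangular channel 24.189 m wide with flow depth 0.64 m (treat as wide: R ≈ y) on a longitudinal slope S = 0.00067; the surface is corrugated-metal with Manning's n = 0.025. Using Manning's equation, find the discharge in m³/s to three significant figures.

A = b·y = 24.189 × 0.64 = 15.48 m²
Wide channel: R ≈ y = 0.64 m
Q = (1/n)·A·R^(2/3)·S^(1/2) = (1/0.025) × 15.48 × 0.6400^(2/3) × 0.00067^(1/2) = 11.90 m³/s

11.9 m³/s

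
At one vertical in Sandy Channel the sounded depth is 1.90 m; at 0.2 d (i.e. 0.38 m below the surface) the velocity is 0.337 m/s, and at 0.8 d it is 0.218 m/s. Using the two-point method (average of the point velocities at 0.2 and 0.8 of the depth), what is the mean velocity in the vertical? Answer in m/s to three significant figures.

v̄ = (0.337 + 0.218) / 2 = 0.2775 m/s

0.278 m/s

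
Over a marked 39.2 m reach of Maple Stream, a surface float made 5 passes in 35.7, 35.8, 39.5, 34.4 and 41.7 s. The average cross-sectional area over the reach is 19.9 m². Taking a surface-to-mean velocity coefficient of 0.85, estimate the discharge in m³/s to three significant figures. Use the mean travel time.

t̄ = (35.7 + 35.8 + 39.5 + 34.4 + 41.7) / 5 = 37.42 s
v_surface = L / t̄ = 39.2 / 37.42 = 1.048 m/s
v_mean = 0.85 × 1.048 = 0.8904 m/s
Q = A × v_mean = 19.9 × 0.8904 = 17.72 m³/s

17.7 m³/s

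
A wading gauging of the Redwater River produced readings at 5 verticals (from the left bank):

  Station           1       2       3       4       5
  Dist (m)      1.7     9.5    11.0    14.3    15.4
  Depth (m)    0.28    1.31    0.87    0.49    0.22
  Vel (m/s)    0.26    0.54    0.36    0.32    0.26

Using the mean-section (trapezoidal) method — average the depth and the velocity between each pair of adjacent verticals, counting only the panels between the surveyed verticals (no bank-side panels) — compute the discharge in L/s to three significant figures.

Panel 1-2: Δb = 7.8 m, d̄ = (0.28+1.31)/2 = 0.795, v̄ = (0.26+0.54)/2 = 0.4 → q = 7.8×0.795×0.4 = 2.480 m³/s
Panel 2-3: Δb = 1.5 m, d̄ = (1.31+0.87)/2 = 1.09, v̄ = (0.54+0.36)/2 = 0.45 → q = 1.5×1.09×0.45 = 0.7358 m³/s
Panel 3-4: Δb = 3.3 m, d̄ = (0.87+0.49)/2 = 0.68, v̄ = (0.36+0.32)/2 = 0.34 → q = 3.3×0.68×0.34 = 0.7630 m³/s
Panel 4-5: Δb = 1.1 m, d̄ = (0.49+0.22)/2 = 0.355, v̄ = (0.32+0.26)/2 = 0.29 → q = 1.1×0.355×0.29 = 0.1132 m³/s
Q = Σ q = 4.092 m³/s
= 4.092 × 1000 = 4092 L/s

4090 L/s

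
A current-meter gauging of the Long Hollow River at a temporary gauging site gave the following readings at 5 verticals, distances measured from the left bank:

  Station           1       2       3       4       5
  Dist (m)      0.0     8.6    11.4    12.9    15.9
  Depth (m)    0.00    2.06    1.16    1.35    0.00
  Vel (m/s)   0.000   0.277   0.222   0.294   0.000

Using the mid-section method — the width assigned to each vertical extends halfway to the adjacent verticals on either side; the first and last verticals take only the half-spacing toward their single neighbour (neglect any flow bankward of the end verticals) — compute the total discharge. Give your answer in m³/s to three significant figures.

4.70 m³/s

w_2 = (11.4 − 0.0)/2 = 5.7 m; q_2 = 0.277 × 2.06 × 5.7 = 3.253 m³/s
w_3 = (12.9 − 8.6)/2 = 2.15 m; q_3 = 0.222 × 1.16 × 2.15 = 0.5537 m³/s
w_4 = (15.9 − 11.4)/2 = 2.25 m; q_4 = 0.294 × 1.35 × 2.25 = 0.8930 m³/s
Stations 1, 5 contribute zero (depth or velocity is 0).
Q = Σ qᵢ = 4.699 m³/s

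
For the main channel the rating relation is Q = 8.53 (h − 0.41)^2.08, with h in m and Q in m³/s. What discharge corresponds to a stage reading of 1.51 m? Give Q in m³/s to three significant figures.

10.4 m³/s

Q = 8.53 × (1.51 − 0.41)^2.08 = 8.53 × 1.1^2.08 = 10.40 m³/s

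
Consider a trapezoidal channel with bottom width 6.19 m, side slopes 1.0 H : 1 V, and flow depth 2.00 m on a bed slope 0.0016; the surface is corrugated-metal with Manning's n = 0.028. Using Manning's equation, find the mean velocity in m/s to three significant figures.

A = (b + z·y)·y = (6.19 + 1.0×2.00)×2.00 = 16.38 m²
P = b + 2y√(1+z²) = 6.19 + 2×2.00×√(1+1.0²) = 11.85 m
R = A/P = 16.38/11.85 = 1.383 m
Q = (1/n)·A·R^(2/3)·S^(1/2) = (1/0.028) × 16.38 × 1.383^(2/3) × 0.0016^(1/2) = 29.04 m³/s
V = Q/A = 29.04/16.38 = 1.773 m/s

1.77 m/s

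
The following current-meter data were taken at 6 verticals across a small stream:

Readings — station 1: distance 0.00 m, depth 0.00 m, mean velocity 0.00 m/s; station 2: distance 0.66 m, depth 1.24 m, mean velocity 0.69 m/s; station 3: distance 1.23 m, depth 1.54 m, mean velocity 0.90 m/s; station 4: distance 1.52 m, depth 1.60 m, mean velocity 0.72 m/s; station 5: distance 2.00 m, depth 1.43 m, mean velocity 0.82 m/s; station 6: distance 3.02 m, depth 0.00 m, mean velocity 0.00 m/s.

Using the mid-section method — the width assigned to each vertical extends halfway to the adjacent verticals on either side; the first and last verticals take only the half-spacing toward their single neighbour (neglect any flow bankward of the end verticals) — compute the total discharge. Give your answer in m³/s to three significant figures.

2.45 m³/s

w_2 = (1.23 − 0.00)/2 = 0.615 m; q_2 = 0.69 × 1.24 × 0.615 = 0.5262 m³/s
w_3 = (1.52 − 0.66)/2 = 0.43 m; q_3 = 0.90 × 1.54 × 0.43 = 0.5960 m³/s
w_4 = (2.00 − 1.23)/2 = 0.385 m; q_4 = 0.72 × 1.60 × 0.385 = 0.4435 m³/s
w_5 = (3.02 − 1.52)/2 = 0.75 m; q_5 = 0.82 × 1.43 × 0.75 = 0.8795 m³/s
Stations 1, 6 contribute zero (depth or velocity is 0).
Q = Σ qᵢ = 2.445 m³/s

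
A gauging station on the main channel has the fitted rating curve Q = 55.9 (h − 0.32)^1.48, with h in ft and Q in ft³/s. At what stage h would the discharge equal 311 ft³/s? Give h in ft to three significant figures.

h − h₀ = (Q/C)^(1/b) = (311/55.9)^(1/1.48) = 3.189 ft
h = 0.32 + 3.189 = 3.509 ft

3.51 ft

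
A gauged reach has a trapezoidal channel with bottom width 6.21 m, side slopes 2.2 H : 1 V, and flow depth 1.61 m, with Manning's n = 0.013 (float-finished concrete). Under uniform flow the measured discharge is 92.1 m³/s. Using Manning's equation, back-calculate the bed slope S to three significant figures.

A = (b + z·y)·y = (6.21 + 2.2×1.61)×1.61 = 15.70 m²
P = b + 2y√(1+z²) = 6.21 + 2×1.61×√(1+2.2²) = 13.99 m
R = A/P = 15.70/13.99 = 1.122 m
S = (Q·n / (1·A·R^(2/3)))² = (92.1×0.013 / (1×15.70×1.080))² = 0.004987

0.00499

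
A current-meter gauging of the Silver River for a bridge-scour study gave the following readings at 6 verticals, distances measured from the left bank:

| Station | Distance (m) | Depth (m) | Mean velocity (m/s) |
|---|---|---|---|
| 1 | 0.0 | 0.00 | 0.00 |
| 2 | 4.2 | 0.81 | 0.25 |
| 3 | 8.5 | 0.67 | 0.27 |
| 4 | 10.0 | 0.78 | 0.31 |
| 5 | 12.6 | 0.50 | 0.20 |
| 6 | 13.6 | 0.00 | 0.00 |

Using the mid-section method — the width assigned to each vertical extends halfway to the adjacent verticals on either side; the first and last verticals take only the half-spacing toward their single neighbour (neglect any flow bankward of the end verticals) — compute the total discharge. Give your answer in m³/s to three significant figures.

2.06 m³/s

w_2 = (8.5 − 0.0)/2 = 4.25 m; q_2 = 0.25 × 0.81 × 4.25 = 0.8606 m³/s
w_3 = (10.0 − 4.2)/2 = 2.9 m; q_3 = 0.27 × 0.67 × 2.9 = 0.5246 m³/s
w_4 = (12.6 − 8.5)/2 = 2.05 m; q_4 = 0.31 × 0.78 × 2.05 = 0.4957 m³/s
w_5 = (13.6 − 10.0)/2 = 1.8 m; q_5 = 0.20 × 0.50 × 1.8 = 0.1800 m³/s
Stations 1, 6 contribute zero (depth or velocity is 0).
Q = Σ qᵢ = 2.061 m³/s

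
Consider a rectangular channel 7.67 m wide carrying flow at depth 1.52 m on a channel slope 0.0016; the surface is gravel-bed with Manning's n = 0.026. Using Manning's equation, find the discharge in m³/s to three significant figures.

19.0 m³/s

A = b·y = 7.67 × 1.52 = 11.66 m²
P = b + 2y = 7.67 + 2×1.52 = 10.71 m
R = A/P = 11.66/10.71 = 1.089 m
Q = (1/n)·A·R^(2/3)·S^(1/2) = (1/0.026) × 11.66 × 1.089^(2/3) × 0.0016^(1/2) = 18.98 m³/s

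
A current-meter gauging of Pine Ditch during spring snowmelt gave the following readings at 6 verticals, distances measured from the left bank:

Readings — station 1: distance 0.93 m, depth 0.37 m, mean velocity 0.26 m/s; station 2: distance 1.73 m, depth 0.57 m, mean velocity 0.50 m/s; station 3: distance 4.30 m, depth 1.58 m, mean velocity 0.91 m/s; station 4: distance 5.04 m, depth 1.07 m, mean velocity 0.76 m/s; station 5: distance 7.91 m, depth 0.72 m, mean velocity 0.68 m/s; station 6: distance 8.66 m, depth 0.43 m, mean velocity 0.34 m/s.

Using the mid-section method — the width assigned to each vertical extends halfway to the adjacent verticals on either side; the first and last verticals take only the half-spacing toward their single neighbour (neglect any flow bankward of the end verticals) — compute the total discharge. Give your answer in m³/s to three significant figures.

w_1 = (1.73 − 0.93)/2 = 0.4 m; q_1 = 0.26 × 0.37 × 0.4 = 0.03848 m³/s
w_2 = (4.30 − 0.93)/2 = 1.685 m; q_2 = 0.50 × 0.57 × 1.685 = 0.4802 m³/s
w_3 = (5.04 − 1.73)/2 = 1.655 m; q_3 = 0.91 × 1.58 × 1.655 = 2.380 m³/s
w_4 = (7.91 − 4.30)/2 = 1.805 m; q_4 = 0.76 × 1.07 × 1.805 = 1.468 m³/s
w_5 = (8.66 − 5.04)/2 = 1.81 m; q_5 = 0.68 × 0.72 × 1.81 = 0.8862 m³/s
w_6 = (8.66 − 7.91)/2 = 0.375 m; q_6 = 0.34 × 0.43 × 0.375 = 0.05483 m³/s
Q = Σ qᵢ = 5.307 m³/s

5.31 m³/s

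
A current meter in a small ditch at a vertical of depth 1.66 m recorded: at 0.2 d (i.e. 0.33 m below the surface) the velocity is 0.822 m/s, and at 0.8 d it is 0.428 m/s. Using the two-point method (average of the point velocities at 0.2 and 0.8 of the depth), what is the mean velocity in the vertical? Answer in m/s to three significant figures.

v̄ = (0.822 + 0.428) / 2 = 0.6250 m/s

0.625 m/s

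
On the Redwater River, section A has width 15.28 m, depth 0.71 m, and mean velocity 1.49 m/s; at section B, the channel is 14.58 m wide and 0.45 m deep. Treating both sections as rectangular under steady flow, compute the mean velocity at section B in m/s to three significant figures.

2.46 m/s

Q = A₁V₁ = (15.28×0.71) × 1.49 = 16.16 m³/s
A₂ = 14.58 × 0.45 = 6.561 m²
V₂ = Q/A₂ = 16.16/6.561 = 2.464 m/s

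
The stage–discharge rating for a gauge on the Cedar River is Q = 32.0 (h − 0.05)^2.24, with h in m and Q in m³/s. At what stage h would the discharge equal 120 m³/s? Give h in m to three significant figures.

h − h₀ = (Q/C)^(1/b) = (120/32.0)^(1/2.24) = 1.804 m
h = 0.05 + 1.804 = 1.854 m

1.85 m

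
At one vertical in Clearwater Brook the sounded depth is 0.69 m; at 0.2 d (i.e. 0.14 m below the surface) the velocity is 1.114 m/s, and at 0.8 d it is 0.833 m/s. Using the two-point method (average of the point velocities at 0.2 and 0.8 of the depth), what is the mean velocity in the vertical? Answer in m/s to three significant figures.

0.974 m/s

v̄ = (1.114 + 0.833) / 2 = 0.9735 m/s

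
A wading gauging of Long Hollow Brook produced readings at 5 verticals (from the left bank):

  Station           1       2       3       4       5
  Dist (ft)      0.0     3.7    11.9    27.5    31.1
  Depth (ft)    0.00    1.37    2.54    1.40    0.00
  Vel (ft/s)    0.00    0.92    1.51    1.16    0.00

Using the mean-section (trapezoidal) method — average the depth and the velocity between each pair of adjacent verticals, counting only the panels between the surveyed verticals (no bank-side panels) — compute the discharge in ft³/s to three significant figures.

Panel 1-2: Δb = 3.7 ft, d̄ = (0.00+1.37)/2 = 0.685, v̄ = (0.00+0.92)/2 = 0.46 → q = 3.7×0.685×0.46 = 1.166 ft³/s
Panel 2-3: Δb = 8.2 ft, d̄ = (1.37+2.54)/2 = 1.955, v̄ = (0.92+1.51)/2 = 1.215 → q = 8.2×1.955×1.215 = 19.48 ft³/s
Panel 3-4: Δb = 15.6 ft, d̄ = (2.54+1.40)/2 = 1.97, v̄ = (1.51+1.16)/2 = 1.335 → q = 15.6×1.97×1.335 = 41.03 ft³/s
Panel 4-5: Δb = 3.6 ft, d̄ = (1.40+0.00)/2 = 0.7, v̄ = (1.16+0.00)/2 = 0.58 → q = 3.6×0.7×0.58 = 1.462 ft³/s
Q = Σ q = 63.13 ft³/s

63.1 ft³/s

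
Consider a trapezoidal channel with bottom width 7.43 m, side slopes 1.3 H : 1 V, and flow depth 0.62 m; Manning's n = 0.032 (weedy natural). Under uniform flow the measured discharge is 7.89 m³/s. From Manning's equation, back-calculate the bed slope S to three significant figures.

A = (b + z·y)·y = (7.43 + 1.3×0.62)×0.62 = 5.106 m²
P = b + 2y√(1+z²) = 7.43 + 2×0.62×√(1+1.3²) = 9.464 m
R = A/P = 5.106/9.464 = 0.5396 m
S = (Q·n / (1·A·R^(2/3)))² = (7.89×0.032 / (1×5.106×0.6628))² = 0.005566

0.00557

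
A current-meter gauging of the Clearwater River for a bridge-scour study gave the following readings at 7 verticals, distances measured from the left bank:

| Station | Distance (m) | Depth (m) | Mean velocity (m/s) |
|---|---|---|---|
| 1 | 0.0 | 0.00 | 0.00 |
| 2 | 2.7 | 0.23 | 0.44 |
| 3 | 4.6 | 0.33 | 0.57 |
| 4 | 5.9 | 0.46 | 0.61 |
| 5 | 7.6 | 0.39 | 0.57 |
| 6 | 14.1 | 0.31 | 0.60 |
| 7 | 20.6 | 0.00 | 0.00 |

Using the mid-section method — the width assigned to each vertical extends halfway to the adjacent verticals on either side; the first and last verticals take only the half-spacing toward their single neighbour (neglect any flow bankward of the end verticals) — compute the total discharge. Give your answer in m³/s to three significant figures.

3.08 m³/s

w_2 = (4.6 − 0.0)/2 = 2.3 m; q_2 = 0.44 × 0.23 × 2.3 = 0.2328 m³/s
w_3 = (5.9 − 2.7)/2 = 1.6 m; q_3 = 0.57 × 0.33 × 1.6 = 0.3010 m³/s
w_4 = (7.6 − 4.6)/2 = 1.5 m; q_4 = 0.61 × 0.46 × 1.5 = 0.4209 m³/s
w_5 = (14.1 − 5.9)/2 = 4.1 m; q_5 = 0.57 × 0.39 × 4.1 = 0.9114 m³/s
w_6 = (20.6 − 7.6)/2 = 6.5 m; q_6 = 0.60 × 0.31 × 6.5 = 1.209 m³/s
Stations 1, 7 contribute zero (depth or velocity is 0).
Q = Σ qᵢ = 3.075 m³/s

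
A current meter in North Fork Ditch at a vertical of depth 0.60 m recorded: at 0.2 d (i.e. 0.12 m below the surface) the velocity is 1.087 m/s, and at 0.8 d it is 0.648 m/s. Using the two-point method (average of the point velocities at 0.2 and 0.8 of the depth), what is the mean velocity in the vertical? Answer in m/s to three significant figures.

0.868 m/s

v̄ = (1.087 + 0.648) / 2 = 0.8675 m/s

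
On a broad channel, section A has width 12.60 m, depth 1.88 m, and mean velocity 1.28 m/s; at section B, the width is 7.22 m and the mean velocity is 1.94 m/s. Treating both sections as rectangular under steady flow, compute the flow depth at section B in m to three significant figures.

Q = A₁V₁ = (12.60×1.88) × 1.28 = 30.32 m³/s
d₂ = Q/(b₂ V₂) = 30.32/(7.22×1.94) = 2.165 m

2.16 m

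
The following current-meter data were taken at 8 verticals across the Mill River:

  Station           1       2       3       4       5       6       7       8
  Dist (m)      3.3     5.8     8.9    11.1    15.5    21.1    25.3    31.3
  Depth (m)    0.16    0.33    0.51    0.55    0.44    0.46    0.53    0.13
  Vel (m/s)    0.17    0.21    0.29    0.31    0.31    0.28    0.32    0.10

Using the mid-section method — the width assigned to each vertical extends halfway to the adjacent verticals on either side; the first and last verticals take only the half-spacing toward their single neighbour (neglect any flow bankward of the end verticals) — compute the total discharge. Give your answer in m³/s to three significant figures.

3.40 m³/s

w_1 = (5.8 − 3.3)/2 = 1.25 m; q_1 = 0.17 × 0.16 × 1.25 = 0.03400 m³/s
w_2 = (8.9 − 3.3)/2 = 2.8 m; q_2 = 0.21 × 0.33 × 2.8 = 0.1940 m³/s
w_3 = (11.1 − 5.8)/2 = 2.65 m; q_3 = 0.29 × 0.51 × 2.65 = 0.3919 m³/s
w_4 = (15.5 − 8.9)/2 = 3.3 m; q_4 = 0.31 × 0.55 × 3.3 = 0.5627 m³/s
w_5 = (21.1 − 11.1)/2 = 5 m; q_5 = 0.31 × 0.44 × 5 = 0.6820 m³/s
w_6 = (25.3 − 15.5)/2 = 4.9 m; q_6 = 0.28 × 0.46 × 4.9 = 0.6311 m³/s
w_7 = (31.3 − 21.1)/2 = 5.1 m; q_7 = 0.32 × 0.53 × 5.1 = 0.8650 m³/s
w_8 = (31.3 − 25.3)/2 = 3 m; q_8 = 0.10 × 0.13 × 3 = 0.03900 m³/s
Q = Σ qᵢ = 3.400 m³/s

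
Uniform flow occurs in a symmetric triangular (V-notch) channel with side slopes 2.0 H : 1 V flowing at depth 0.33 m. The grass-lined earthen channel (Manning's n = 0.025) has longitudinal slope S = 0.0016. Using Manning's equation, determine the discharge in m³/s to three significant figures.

A = z·y² = 2.0×0.33² = 0.2178 m²
P = 2y√(1+z²) = 2×0.33×√(1+2.0²) = 1.476 m
R = A/P = 0.2178/1.476 = 0.1476 m
Q = (1/n)·A·R^(2/3)·S^(1/2) = (1/0.025) × 0.2178 × 0.1476^(2/3) × 0.0016^(1/2) = 0.09732 m³/s

0.0973 m³/s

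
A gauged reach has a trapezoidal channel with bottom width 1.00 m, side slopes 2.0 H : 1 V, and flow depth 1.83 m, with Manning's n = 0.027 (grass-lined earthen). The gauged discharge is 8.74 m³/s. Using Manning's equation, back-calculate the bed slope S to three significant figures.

A = (b + z·y)·y = (1.00 + 2.0×1.83)×1.83 = 8.528 m²
P = b + 2y√(1+z²) = 1.00 + 2×1.83×√(1+2.0²) = 9.184 m
R = A/P = 8.528/9.184 = 0.9285 m
S = (Q·n / (1·A·R^(2/3)))² = (8.74×0.027 / (1×8.528×0.9518))² = 0.0008453

0.000845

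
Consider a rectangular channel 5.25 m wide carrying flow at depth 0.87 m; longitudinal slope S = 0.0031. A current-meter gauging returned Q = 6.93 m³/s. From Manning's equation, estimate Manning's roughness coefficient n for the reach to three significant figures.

A = b·y = 5.25 × 0.87 = 4.568 m²
P = b + 2y = 5.25 + 2×0.87 = 6.990 m
R = A/P = 4.568/6.990 = 0.6534 m
n = (1/Q)·A·R^(2/3)·S^(1/2) = (1/6.93) × 4.568 × 0.7530 × 0.05568 = 0.02763

0.0276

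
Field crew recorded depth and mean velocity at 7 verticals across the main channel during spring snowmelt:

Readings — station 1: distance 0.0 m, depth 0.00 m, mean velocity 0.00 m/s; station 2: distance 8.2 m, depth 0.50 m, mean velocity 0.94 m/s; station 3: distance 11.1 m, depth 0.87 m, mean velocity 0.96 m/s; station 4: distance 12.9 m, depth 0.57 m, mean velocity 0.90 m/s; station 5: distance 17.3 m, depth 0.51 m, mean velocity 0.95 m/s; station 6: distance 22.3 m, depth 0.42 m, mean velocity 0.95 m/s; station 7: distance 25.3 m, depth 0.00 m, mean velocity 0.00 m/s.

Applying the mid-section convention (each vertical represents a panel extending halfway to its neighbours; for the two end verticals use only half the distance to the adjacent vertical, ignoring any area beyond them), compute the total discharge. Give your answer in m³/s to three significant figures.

w_2 = (11.1 − 0.0)/2 = 5.55 m; q_2 = 0.94 × 0.50 × 5.55 = 2.609 m³/s
w_3 = (12.9 − 8.2)/2 = 2.35 m; q_3 = 0.96 × 0.87 × 2.35 = 1.963 m³/s
w_4 = (17.3 − 11.1)/2 = 3.1 m; q_4 = 0.90 × 0.57 × 3.1 = 1.590 m³/s
w_5 = (22.3 − 12.9)/2 = 4.7 m; q_5 = 0.95 × 0.51 × 4.7 = 2.277 m³/s
w_6 = (25.3 − 17.3)/2 = 4 m; q_6 = 0.95 × 0.42 × 4 = 1.596 m³/s
Stations 1, 7 contribute zero (depth or velocity is 0).
Q = Σ qᵢ = 10.03 m³/s

10.0 m³/s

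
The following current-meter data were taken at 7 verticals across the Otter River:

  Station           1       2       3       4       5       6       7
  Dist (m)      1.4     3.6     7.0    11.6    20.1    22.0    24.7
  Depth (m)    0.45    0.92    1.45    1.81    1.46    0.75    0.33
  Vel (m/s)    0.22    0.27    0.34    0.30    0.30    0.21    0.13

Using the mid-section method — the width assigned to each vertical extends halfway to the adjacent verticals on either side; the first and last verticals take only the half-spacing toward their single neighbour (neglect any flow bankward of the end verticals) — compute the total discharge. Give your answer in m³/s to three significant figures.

w_1 = (3.6 − 1.4)/2 = 1.1 m; q_1 = 0.22 × 0.45 × 1.1 = 0.1089 m³/s
w_2 = (7.0 − 1.4)/2 = 2.8 m; q_2 = 0.27 × 0.92 × 2.8 = 0.6955 m³/s
w_3 = (11.6 − 3.6)/2 = 4 m; q_3 = 0.34 × 1.45 × 4 = 1.972 m³/s
w_4 = (20.1 − 7.0)/2 = 6.55 m; q_4 = 0.30 × 1.81 × 6.55 = 3.557 m³/s
w_5 = (22.0 − 11.6)/2 = 5.2 m; q_5 = 0.30 × 1.46 × 5.2 = 2.278 m³/s
w_6 = (24.7 − 20.1)/2 = 2.3 m; q_6 = 0.21 × 0.75 × 2.3 = 0.3623 m³/s
w_7 = (24.7 − 22.0)/2 = 1.35 m; q_7 = 0.13 × 0.33 × 1.35 = 0.05792 m³/s
Q = Σ qᵢ = 9.031 m³/s

9.03 m³/s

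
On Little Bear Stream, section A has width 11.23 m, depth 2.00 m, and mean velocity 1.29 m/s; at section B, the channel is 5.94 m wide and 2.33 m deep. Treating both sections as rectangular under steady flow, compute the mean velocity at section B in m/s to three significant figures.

Q = A₁V₁ = (11.23×2.00) × 1.29 = 28.97 m³/s
A₂ = 5.94 × 2.33 = 13.84 m²
V₂ = Q/A₂ = 28.97/13.84 = 2.093 m/s

2.09 m/s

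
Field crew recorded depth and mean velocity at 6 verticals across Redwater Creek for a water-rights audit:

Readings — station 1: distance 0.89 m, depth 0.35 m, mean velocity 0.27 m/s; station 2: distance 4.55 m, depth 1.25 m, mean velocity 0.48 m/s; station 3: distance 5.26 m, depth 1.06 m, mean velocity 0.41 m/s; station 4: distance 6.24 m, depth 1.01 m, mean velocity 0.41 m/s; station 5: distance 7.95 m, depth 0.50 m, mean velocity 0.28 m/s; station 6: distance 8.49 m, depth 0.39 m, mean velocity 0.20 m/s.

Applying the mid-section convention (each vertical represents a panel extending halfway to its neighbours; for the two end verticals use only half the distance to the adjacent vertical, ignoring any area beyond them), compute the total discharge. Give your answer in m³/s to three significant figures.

2.59 m³/s

w_1 = (4.55 − 0.89)/2 = 1.83 m; q_1 = 0.27 × 0.35 × 1.83 = 0.1729 m³/s
w_2 = (5.26 − 0.89)/2 = 2.185 m; q_2 = 0.48 × 1.25 × 2.185 = 1.311 m³/s
w_3 = (6.24 − 4.55)/2 = 0.845 m; q_3 = 0.41 × 1.06 × 0.845 = 0.3672 m³/s
w_4 = (7.95 − 5.26)/2 = 1.345 m; q_4 = 0.41 × 1.01 × 1.345 = 0.5570 m³/s
w_5 = (8.49 − 6.24)/2 = 1.125 m; q_5 = 0.28 × 0.50 × 1.125 = 0.1575 m³/s
w_6 = (8.49 − 7.95)/2 = 0.27 m; q_6 = 0.20 × 0.39 × 0.27 = 0.02106 m³/s
Q = Σ qᵢ = 2.587 m³/s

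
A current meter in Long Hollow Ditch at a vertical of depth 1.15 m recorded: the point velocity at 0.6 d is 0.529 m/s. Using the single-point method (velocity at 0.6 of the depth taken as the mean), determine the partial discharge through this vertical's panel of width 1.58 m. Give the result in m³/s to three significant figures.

0.961 m³/s

v̄ = v₀.₆ = 0.529 m/s
q = v̄ × d × w = 0.5290 × 1.15 × 1.58 = 0.9612 m³/s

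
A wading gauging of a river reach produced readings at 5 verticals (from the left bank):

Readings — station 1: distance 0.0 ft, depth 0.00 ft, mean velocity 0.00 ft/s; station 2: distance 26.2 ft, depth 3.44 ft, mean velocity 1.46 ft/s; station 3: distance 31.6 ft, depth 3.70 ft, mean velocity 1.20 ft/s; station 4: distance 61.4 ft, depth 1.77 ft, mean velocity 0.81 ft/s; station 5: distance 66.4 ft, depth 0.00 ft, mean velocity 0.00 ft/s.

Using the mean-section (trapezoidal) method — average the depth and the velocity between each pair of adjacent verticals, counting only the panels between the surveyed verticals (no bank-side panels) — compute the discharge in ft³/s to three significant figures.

Panel 1-2: Δb = 26.2 ft, d̄ = (0.00+3.44)/2 = 1.72, v̄ = (0.00+1.46)/2 = 0.73 → q = 26.2×1.72×0.73 = 32.90 ft³/s
Panel 2-3: Δb = 5.4 ft, d̄ = (3.44+3.70)/2 = 3.57, v̄ = (1.46+1.20)/2 = 1.33 → q = 5.4×3.57×1.33 = 25.64 ft³/s
Panel 3-4: Δb = 29.8 ft, d̄ = (3.70+1.77)/2 = 2.735, v̄ = (1.20+0.81)/2 = 1.005 → q = 29.8×2.735×1.005 = 81.91 ft³/s
Panel 4-5: Δb = 5 ft, d̄ = (1.77+0.00)/2 = 0.885, v̄ = (0.81+0.00)/2 = 0.405 → q = 5×0.885×0.405 = 1.792 ft³/s
Q = Σ q = 142.2 ft³/s

142 ft³/s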